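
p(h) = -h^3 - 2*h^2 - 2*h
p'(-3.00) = -17.00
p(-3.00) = 15.00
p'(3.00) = -41.00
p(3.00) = -51.00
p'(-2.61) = -12.00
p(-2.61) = 9.38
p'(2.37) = -28.33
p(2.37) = -29.29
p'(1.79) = -18.77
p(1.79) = -15.72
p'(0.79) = -7.03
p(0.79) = -3.32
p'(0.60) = -5.48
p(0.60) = -2.14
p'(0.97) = -8.70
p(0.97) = -4.73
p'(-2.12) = -7.00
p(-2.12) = 4.78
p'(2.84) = -37.56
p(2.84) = -44.72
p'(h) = -3*h^2 - 4*h - 2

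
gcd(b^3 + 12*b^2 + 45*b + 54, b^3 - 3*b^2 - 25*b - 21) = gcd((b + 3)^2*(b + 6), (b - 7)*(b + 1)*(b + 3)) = b + 3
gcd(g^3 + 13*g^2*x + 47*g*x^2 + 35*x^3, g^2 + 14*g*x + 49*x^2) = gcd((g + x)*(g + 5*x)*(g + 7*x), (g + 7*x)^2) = g + 7*x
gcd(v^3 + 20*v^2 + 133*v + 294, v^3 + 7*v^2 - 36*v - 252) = v^2 + 13*v + 42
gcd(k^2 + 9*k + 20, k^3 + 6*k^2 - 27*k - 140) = k + 4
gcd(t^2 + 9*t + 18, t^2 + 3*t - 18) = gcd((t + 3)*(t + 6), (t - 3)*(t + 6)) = t + 6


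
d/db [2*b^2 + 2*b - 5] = 4*b + 2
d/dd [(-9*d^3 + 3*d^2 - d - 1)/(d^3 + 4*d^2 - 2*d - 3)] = (-39*d^4 + 38*d^3 + 82*d^2 - 10*d + 1)/(d^6 + 8*d^5 + 12*d^4 - 22*d^3 - 20*d^2 + 12*d + 9)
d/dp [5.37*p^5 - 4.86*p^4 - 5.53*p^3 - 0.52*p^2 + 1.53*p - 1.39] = 26.85*p^4 - 19.44*p^3 - 16.59*p^2 - 1.04*p + 1.53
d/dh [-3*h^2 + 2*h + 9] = 2 - 6*h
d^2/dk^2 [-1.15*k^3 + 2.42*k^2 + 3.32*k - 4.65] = 4.84 - 6.9*k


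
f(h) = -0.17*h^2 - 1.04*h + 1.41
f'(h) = -0.34*h - 1.04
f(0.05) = 1.36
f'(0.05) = -1.06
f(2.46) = -2.18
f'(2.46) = -1.88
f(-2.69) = 2.98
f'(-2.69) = -0.13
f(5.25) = -8.74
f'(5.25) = -2.82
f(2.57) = -2.39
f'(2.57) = -1.91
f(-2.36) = 2.92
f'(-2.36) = -0.24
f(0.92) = 0.31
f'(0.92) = -1.35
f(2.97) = -3.18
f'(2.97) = -2.05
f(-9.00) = -3.00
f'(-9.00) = 2.02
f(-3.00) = 3.00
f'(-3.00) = -0.02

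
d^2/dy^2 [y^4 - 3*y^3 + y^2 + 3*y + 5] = 12*y^2 - 18*y + 2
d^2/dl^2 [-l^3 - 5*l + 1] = -6*l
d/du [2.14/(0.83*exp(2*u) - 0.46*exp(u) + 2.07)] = (0.9844 - 3.5524*exp(u))*exp(u)/(0.83*exp(2*u) - 0.46*exp(u) + 2.07)^2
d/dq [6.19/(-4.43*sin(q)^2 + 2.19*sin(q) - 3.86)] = (54.8434*sin(q) - 13.5561)*cos(q)/(4.43*sin(q)^2 - 2.19*sin(q) + 3.86)^2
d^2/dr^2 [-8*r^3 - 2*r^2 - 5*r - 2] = -48*r - 4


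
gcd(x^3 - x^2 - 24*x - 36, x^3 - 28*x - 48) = x^2 - 4*x - 12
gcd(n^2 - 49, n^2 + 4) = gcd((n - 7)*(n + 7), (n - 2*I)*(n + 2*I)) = 1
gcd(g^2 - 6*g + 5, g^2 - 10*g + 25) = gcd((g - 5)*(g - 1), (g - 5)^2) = g - 5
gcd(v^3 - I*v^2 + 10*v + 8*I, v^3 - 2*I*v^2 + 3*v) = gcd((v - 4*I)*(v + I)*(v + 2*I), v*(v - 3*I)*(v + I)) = v + I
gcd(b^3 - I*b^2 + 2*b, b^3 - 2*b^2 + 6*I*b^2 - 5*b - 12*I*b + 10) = b + I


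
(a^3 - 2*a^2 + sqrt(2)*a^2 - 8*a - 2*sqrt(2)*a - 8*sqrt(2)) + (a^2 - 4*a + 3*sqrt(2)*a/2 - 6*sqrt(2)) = a^3 - a^2 + sqrt(2)*a^2 - 12*a - sqrt(2)*a/2 - 14*sqrt(2)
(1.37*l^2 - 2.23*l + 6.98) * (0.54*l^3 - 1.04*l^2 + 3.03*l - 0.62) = 0.7398*l^5 - 2.629*l^4 + 10.2395*l^3 - 14.8655*l^2 + 22.532*l - 4.3276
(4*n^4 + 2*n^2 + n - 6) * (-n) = -4*n^5 - 2*n^3 - n^2 + 6*n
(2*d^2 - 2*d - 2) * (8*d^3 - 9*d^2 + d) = 16*d^5 - 34*d^4 + 4*d^3 + 16*d^2 - 2*d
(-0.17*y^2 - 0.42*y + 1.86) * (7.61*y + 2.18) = -1.2937*y^3 - 3.5668*y^2 + 13.239*y + 4.0548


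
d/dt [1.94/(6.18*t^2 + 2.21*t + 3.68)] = (-23.9784*t - 4.2874)/(6.18*t^2 + 2.21*t + 3.68)^2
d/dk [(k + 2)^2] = 2*k + 4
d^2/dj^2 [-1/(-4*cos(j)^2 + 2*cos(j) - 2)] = (16*sin(j)^4 - sin(j)^2 + 17*cos(j)/2 - 3*cos(3*j)/2 - 13)/(2*(2*sin(j)^2 + cos(j) - 3)^3)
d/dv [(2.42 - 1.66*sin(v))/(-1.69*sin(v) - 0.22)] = 4.455*cos(v)/(1.69*sin(v) + 0.22)^2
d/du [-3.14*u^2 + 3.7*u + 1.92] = 3.7 - 6.28*u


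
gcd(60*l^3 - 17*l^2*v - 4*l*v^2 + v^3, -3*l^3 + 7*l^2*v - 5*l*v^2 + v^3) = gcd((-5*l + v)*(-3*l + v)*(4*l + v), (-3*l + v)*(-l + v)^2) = -3*l + v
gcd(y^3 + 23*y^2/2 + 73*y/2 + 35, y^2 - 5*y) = 1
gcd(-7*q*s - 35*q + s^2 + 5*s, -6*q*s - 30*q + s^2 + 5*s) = s + 5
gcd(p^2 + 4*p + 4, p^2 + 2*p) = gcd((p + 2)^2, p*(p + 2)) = p + 2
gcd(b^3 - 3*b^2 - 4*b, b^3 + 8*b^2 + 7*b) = b^2 + b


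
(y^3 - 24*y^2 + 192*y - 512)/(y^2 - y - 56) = (y^2 - 16*y + 64)/(y + 7)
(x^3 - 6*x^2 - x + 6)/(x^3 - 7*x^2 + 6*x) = (x + 1)/x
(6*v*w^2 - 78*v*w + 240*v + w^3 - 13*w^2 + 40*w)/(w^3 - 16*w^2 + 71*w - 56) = (6*v*w - 30*v + w^2 - 5*w)/(w^2 - 8*w + 7)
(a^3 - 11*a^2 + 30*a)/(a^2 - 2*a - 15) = a*(a - 6)/(a + 3)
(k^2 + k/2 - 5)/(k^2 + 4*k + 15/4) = 2*(k - 2)/(2*k + 3)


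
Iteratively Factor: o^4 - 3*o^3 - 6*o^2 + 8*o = (o - 4)*(o^3 + o^2 - 2*o) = (o - 4)*(o - 1)*(o^2 + 2*o) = (o - 4)*(o - 1)*(o + 2)*(o)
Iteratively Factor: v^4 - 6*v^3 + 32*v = (v - 4)*(v^3 - 2*v^2 - 8*v) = (v - 4)^2*(v^2 + 2*v) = (v - 4)^2*(v + 2)*(v)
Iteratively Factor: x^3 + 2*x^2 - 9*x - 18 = (x + 3)*(x^2 - x - 6) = (x - 3)*(x + 3)*(x + 2)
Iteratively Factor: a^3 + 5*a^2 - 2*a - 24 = (a + 3)*(a^2 + 2*a - 8) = (a + 3)*(a + 4)*(a - 2)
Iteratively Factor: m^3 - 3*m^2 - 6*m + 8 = (m - 1)*(m^2 - 2*m - 8) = (m - 4)*(m - 1)*(m + 2)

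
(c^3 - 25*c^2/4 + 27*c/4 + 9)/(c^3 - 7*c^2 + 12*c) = (c + 3/4)/c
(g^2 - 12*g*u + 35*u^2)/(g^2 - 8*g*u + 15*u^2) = (-g + 7*u)/(-g + 3*u)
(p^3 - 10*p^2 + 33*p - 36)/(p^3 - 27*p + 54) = (p - 4)/(p + 6)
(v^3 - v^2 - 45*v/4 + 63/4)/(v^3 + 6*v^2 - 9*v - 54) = (v^2 + 2*v - 21/4)/(v^2 + 9*v + 18)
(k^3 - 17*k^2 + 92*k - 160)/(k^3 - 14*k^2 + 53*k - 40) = (k - 4)/(k - 1)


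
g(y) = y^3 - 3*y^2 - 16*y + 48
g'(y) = 3*y^2 - 6*y - 16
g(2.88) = 0.92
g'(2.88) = -8.40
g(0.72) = 35.30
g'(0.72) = -18.76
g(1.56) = 19.54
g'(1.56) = -18.06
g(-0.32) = 52.78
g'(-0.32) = -13.77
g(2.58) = 3.92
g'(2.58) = -11.51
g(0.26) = 43.65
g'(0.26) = -17.36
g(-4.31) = -18.83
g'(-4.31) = 65.59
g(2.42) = 5.88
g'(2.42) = -12.95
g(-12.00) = -1920.00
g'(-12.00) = 488.00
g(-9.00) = -780.00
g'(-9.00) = 281.00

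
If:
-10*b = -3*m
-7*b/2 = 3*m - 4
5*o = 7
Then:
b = 8/27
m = 80/81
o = 7/5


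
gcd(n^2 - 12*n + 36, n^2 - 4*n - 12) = n - 6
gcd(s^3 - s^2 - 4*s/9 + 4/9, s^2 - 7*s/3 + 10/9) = s - 2/3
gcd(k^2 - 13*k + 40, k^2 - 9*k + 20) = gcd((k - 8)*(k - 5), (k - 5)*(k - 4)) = k - 5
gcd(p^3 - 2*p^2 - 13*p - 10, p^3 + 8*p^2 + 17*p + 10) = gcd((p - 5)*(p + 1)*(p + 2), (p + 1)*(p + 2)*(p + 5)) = p^2 + 3*p + 2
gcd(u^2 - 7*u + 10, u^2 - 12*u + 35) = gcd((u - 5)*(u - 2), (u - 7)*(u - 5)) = u - 5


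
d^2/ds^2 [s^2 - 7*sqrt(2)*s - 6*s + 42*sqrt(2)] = 2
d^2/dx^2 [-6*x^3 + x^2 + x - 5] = 2 - 36*x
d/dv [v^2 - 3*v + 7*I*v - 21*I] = 2*v - 3 + 7*I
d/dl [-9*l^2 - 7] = -18*l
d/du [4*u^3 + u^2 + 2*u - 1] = 12*u^2 + 2*u + 2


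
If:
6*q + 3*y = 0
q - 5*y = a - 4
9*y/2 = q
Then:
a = 4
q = 0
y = 0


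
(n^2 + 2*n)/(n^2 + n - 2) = n/(n - 1)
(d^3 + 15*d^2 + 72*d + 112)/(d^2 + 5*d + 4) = (d^2 + 11*d + 28)/(d + 1)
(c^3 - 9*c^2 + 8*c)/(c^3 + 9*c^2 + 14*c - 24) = c*(c - 8)/(c^2 + 10*c + 24)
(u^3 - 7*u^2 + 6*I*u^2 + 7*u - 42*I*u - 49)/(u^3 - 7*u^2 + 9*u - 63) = (u^2 + 6*I*u + 7)/(u^2 + 9)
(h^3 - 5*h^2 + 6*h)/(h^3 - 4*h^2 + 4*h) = (h - 3)/(h - 2)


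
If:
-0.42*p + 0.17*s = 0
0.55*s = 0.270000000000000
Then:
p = 0.20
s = 0.49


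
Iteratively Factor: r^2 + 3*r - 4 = (r + 4)*(r - 1)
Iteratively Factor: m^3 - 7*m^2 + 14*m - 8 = (m - 2)*(m^2 - 5*m + 4) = (m - 4)*(m - 2)*(m - 1)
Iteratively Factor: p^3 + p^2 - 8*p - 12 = (p + 2)*(p^2 - p - 6) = (p + 2)^2*(p - 3)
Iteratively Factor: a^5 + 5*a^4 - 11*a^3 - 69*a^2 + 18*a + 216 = (a + 3)*(a^4 + 2*a^3 - 17*a^2 - 18*a + 72) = (a + 3)*(a + 4)*(a^3 - 2*a^2 - 9*a + 18) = (a + 3)^2*(a + 4)*(a^2 - 5*a + 6) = (a - 3)*(a + 3)^2*(a + 4)*(a - 2)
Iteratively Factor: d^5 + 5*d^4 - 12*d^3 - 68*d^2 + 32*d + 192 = (d + 4)*(d^4 + d^3 - 16*d^2 - 4*d + 48) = (d + 4)^2*(d^3 - 3*d^2 - 4*d + 12) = (d - 2)*(d + 4)^2*(d^2 - d - 6) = (d - 2)*(d + 2)*(d + 4)^2*(d - 3)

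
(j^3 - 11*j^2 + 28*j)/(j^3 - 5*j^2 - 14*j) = (j - 4)/(j + 2)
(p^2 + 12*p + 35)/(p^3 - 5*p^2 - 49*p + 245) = (p + 5)/(p^2 - 12*p + 35)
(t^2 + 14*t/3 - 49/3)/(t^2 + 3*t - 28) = (t - 7/3)/(t - 4)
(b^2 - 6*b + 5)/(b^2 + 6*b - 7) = (b - 5)/(b + 7)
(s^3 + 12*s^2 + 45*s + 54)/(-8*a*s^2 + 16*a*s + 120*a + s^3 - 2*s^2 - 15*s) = (s^2 + 9*s + 18)/(-8*a*s + 40*a + s^2 - 5*s)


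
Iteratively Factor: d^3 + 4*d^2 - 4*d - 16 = (d + 2)*(d^2 + 2*d - 8) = (d - 2)*(d + 2)*(d + 4)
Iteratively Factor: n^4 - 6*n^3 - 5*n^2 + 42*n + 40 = (n + 2)*(n^3 - 8*n^2 + 11*n + 20) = (n - 5)*(n + 2)*(n^2 - 3*n - 4) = (n - 5)*(n - 4)*(n + 2)*(n + 1)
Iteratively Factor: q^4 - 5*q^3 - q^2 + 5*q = (q - 5)*(q^3 - q) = q*(q - 5)*(q^2 - 1) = q*(q - 5)*(q + 1)*(q - 1)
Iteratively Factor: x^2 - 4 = (x - 2)*(x + 2)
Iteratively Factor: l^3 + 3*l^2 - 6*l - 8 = (l + 4)*(l^2 - l - 2) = (l + 1)*(l + 4)*(l - 2)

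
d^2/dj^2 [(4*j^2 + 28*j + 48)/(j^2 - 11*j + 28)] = 48*(3*j^3 - 8*j^2 - 164*j + 676)/(j^6 - 33*j^5 + 447*j^4 - 3179*j^3 + 12516*j^2 - 25872*j + 21952)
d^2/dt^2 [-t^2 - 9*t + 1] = -2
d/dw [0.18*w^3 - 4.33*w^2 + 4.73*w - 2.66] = 0.54*w^2 - 8.66*w + 4.73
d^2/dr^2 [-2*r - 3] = 0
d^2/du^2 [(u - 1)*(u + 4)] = 2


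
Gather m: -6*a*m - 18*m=m*(-6*a - 18)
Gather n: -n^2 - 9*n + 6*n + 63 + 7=-n^2 - 3*n + 70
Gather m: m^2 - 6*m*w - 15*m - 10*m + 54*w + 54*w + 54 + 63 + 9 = m^2 + m*(-6*w - 25) + 108*w + 126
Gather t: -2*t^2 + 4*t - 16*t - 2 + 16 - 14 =-2*t^2 - 12*t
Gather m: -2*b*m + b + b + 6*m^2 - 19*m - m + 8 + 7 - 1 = 2*b + 6*m^2 + m*(-2*b - 20) + 14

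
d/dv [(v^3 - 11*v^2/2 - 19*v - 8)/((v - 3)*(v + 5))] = (v^4 + 4*v^3 - 37*v^2 + 181*v + 301)/(v^4 + 4*v^3 - 26*v^2 - 60*v + 225)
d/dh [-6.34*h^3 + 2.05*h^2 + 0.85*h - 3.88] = -19.02*h^2 + 4.1*h + 0.85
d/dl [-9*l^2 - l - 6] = -18*l - 1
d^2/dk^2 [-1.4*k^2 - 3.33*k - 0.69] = -2.80000000000000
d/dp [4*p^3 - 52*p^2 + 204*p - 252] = 12*p^2 - 104*p + 204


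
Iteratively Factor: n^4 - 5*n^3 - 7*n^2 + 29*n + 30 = (n + 2)*(n^3 - 7*n^2 + 7*n + 15) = (n - 5)*(n + 2)*(n^2 - 2*n - 3) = (n - 5)*(n + 1)*(n + 2)*(n - 3)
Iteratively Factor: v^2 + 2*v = (v + 2)*(v)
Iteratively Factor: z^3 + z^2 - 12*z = (z + 4)*(z^2 - 3*z) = z*(z + 4)*(z - 3)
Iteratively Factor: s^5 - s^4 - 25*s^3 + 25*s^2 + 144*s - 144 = (s - 4)*(s^4 + 3*s^3 - 13*s^2 - 27*s + 36) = (s - 4)*(s + 4)*(s^3 - s^2 - 9*s + 9) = (s - 4)*(s - 1)*(s + 4)*(s^2 - 9) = (s - 4)*(s - 1)*(s + 3)*(s + 4)*(s - 3)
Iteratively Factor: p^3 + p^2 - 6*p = (p + 3)*(p^2 - 2*p) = (p - 2)*(p + 3)*(p)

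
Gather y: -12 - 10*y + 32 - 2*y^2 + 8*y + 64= -2*y^2 - 2*y + 84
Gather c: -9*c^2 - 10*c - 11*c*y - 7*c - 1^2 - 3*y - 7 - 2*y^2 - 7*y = -9*c^2 + c*(-11*y - 17) - 2*y^2 - 10*y - 8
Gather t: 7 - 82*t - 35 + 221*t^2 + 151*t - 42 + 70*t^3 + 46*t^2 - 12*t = 70*t^3 + 267*t^2 + 57*t - 70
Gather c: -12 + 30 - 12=6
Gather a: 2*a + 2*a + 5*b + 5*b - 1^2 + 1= 4*a + 10*b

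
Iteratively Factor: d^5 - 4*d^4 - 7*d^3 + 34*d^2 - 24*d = (d - 2)*(d^4 - 2*d^3 - 11*d^2 + 12*d) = (d - 4)*(d - 2)*(d^3 + 2*d^2 - 3*d) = (d - 4)*(d - 2)*(d + 3)*(d^2 - d) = (d - 4)*(d - 2)*(d - 1)*(d + 3)*(d)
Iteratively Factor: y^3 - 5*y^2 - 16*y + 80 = (y + 4)*(y^2 - 9*y + 20) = (y - 5)*(y + 4)*(y - 4)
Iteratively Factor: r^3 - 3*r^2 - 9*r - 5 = (r + 1)*(r^2 - 4*r - 5) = (r + 1)^2*(r - 5)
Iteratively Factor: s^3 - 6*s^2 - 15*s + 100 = (s + 4)*(s^2 - 10*s + 25) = (s - 5)*(s + 4)*(s - 5)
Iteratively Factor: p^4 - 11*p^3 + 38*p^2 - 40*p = (p)*(p^3 - 11*p^2 + 38*p - 40) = p*(p - 5)*(p^2 - 6*p + 8) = p*(p - 5)*(p - 2)*(p - 4)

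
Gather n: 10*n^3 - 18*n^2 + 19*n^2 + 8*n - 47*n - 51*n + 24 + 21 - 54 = 10*n^3 + n^2 - 90*n - 9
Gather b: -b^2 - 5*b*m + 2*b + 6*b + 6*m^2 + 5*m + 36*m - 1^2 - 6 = -b^2 + b*(8 - 5*m) + 6*m^2 + 41*m - 7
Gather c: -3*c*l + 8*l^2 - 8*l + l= -3*c*l + 8*l^2 - 7*l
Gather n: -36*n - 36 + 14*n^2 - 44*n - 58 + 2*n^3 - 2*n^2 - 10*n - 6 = 2*n^3 + 12*n^2 - 90*n - 100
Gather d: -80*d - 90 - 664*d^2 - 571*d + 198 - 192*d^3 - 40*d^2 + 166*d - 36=-192*d^3 - 704*d^2 - 485*d + 72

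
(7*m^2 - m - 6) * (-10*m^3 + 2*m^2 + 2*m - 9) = -70*m^5 + 24*m^4 + 72*m^3 - 77*m^2 - 3*m + 54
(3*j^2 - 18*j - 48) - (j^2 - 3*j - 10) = 2*j^2 - 15*j - 38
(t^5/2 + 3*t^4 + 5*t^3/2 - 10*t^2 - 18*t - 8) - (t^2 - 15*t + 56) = t^5/2 + 3*t^4 + 5*t^3/2 - 11*t^2 - 3*t - 64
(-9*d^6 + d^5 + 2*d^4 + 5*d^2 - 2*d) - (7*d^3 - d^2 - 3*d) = -9*d^6 + d^5 + 2*d^4 - 7*d^3 + 6*d^2 + d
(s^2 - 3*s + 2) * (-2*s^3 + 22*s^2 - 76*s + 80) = -2*s^5 + 28*s^4 - 146*s^3 + 352*s^2 - 392*s + 160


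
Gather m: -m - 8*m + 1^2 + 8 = 9 - 9*m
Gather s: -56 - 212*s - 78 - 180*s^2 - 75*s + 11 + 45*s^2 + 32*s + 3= -135*s^2 - 255*s - 120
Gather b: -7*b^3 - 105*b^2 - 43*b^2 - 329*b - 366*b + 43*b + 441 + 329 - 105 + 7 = -7*b^3 - 148*b^2 - 652*b + 672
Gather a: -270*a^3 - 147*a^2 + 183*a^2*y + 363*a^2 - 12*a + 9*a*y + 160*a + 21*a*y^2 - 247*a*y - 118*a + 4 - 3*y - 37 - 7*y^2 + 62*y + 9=-270*a^3 + a^2*(183*y + 216) + a*(21*y^2 - 238*y + 30) - 7*y^2 + 59*y - 24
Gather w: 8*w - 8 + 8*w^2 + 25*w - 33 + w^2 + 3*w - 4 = 9*w^2 + 36*w - 45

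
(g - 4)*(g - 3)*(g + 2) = g^3 - 5*g^2 - 2*g + 24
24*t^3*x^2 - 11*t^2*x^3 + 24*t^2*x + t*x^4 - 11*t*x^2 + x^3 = x*(-8*t + x)*(-3*t + x)*(t*x + 1)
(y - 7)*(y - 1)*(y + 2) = y^3 - 6*y^2 - 9*y + 14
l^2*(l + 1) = l^3 + l^2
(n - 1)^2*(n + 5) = n^3 + 3*n^2 - 9*n + 5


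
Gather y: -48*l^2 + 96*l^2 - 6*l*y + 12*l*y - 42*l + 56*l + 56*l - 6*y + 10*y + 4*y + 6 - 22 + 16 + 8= 48*l^2 + 70*l + y*(6*l + 8) + 8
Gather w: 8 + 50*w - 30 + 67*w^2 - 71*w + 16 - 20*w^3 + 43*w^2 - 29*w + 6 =-20*w^3 + 110*w^2 - 50*w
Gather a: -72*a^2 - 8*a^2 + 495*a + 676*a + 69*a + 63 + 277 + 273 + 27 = -80*a^2 + 1240*a + 640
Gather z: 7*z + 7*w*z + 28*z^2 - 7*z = 7*w*z + 28*z^2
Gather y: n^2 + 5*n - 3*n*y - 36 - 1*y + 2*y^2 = n^2 + 5*n + 2*y^2 + y*(-3*n - 1) - 36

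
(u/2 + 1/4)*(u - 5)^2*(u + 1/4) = u^4/2 - 37*u^3/8 + 141*u^2/16 + 35*u/4 + 25/16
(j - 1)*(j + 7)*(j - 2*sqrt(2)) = j^3 - 2*sqrt(2)*j^2 + 6*j^2 - 12*sqrt(2)*j - 7*j + 14*sqrt(2)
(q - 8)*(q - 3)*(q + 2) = q^3 - 9*q^2 + 2*q + 48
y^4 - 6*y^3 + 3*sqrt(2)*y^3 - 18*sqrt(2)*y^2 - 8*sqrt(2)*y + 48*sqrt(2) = (y - 6)*(y - sqrt(2))*(y + 2*sqrt(2))^2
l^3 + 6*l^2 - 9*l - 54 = (l - 3)*(l + 3)*(l + 6)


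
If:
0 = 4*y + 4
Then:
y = -1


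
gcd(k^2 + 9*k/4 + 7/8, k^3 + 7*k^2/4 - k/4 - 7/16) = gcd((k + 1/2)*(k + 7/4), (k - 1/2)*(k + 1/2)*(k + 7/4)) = k^2 + 9*k/4 + 7/8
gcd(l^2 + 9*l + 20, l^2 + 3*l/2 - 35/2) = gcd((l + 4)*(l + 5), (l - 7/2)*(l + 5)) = l + 5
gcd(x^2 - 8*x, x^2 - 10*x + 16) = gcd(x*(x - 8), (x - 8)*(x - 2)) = x - 8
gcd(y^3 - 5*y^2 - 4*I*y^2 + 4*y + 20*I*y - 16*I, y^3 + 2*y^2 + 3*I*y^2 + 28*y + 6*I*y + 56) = y - 4*I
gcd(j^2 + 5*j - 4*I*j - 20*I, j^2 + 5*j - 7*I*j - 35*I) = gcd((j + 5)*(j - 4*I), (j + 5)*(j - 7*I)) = j + 5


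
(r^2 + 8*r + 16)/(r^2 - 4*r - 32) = (r + 4)/(r - 8)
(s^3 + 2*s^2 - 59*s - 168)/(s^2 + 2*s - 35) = (s^2 - 5*s - 24)/(s - 5)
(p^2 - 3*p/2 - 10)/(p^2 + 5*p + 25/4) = 2*(p - 4)/(2*p + 5)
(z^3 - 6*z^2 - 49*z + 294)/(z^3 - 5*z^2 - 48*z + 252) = (z - 7)/(z - 6)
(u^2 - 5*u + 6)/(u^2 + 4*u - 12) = (u - 3)/(u + 6)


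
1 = 1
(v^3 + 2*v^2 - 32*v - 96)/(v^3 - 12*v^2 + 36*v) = (v^2 + 8*v + 16)/(v*(v - 6))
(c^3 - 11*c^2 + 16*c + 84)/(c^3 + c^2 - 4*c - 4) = (c^2 - 13*c + 42)/(c^2 - c - 2)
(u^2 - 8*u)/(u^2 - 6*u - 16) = u/(u + 2)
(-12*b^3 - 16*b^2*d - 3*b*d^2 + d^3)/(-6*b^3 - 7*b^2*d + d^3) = (6*b - d)/(3*b - d)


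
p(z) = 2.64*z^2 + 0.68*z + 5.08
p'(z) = 5.28*z + 0.68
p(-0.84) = 6.37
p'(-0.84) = -3.76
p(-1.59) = 10.67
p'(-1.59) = -7.72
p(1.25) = 10.06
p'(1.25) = 7.28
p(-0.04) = 5.06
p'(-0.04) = 0.47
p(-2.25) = 16.92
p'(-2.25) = -11.20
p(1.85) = 15.37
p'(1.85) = 10.45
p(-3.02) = 27.10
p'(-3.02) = -15.27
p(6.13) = 108.45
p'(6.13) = 33.05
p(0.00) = 5.08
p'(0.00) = 0.68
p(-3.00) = 26.80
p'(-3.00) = -15.16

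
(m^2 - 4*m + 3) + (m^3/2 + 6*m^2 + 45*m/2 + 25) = m^3/2 + 7*m^2 + 37*m/2 + 28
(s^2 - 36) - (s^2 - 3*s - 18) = 3*s - 18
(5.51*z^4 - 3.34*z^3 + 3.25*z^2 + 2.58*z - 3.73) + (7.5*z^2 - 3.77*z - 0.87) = 5.51*z^4 - 3.34*z^3 + 10.75*z^2 - 1.19*z - 4.6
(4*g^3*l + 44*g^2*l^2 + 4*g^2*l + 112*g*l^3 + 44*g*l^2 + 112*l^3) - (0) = 4*g^3*l + 44*g^2*l^2 + 4*g^2*l + 112*g*l^3 + 44*g*l^2 + 112*l^3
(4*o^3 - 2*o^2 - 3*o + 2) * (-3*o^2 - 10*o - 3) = -12*o^5 - 34*o^4 + 17*o^3 + 30*o^2 - 11*o - 6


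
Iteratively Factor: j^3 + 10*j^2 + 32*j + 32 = (j + 4)*(j^2 + 6*j + 8) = (j + 4)^2*(j + 2)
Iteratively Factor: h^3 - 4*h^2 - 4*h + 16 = (h - 4)*(h^2 - 4) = (h - 4)*(h - 2)*(h + 2)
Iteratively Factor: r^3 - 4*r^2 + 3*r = (r - 1)*(r^2 - 3*r) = r*(r - 1)*(r - 3)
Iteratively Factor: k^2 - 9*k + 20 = (k - 5)*(k - 4)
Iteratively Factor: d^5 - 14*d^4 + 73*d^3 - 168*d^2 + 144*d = (d - 4)*(d^4 - 10*d^3 + 33*d^2 - 36*d) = (d - 4)^2*(d^3 - 6*d^2 + 9*d) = (d - 4)^2*(d - 3)*(d^2 - 3*d) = d*(d - 4)^2*(d - 3)*(d - 3)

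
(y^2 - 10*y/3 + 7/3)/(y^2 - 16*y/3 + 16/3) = (3*y^2 - 10*y + 7)/(3*y^2 - 16*y + 16)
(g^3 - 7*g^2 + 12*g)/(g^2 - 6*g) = (g^2 - 7*g + 12)/(g - 6)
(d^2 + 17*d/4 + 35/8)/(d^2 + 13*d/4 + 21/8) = (2*d + 5)/(2*d + 3)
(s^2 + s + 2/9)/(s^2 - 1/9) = (3*s + 2)/(3*s - 1)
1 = 1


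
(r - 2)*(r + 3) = r^2 + r - 6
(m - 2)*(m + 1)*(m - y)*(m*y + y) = m^4*y - m^3*y^2 - 3*m^2*y + 3*m*y^2 - 2*m*y + 2*y^2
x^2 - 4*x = x*(x - 4)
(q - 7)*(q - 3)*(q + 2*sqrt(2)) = q^3 - 10*q^2 + 2*sqrt(2)*q^2 - 20*sqrt(2)*q + 21*q + 42*sqrt(2)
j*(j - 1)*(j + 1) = j^3 - j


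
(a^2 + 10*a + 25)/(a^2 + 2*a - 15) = (a + 5)/(a - 3)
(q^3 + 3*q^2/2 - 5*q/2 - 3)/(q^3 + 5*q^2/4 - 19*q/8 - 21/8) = 4*(q + 2)/(4*q + 7)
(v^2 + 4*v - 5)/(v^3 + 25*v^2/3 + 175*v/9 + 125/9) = 9*(v - 1)/(9*v^2 + 30*v + 25)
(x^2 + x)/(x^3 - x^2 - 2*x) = 1/(x - 2)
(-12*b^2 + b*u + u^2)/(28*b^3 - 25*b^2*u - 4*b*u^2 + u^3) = (-3*b + u)/(7*b^2 - 8*b*u + u^2)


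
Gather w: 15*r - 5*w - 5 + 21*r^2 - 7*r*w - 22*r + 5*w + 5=21*r^2 - 7*r*w - 7*r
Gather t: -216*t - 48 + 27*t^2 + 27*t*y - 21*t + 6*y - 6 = 27*t^2 + t*(27*y - 237) + 6*y - 54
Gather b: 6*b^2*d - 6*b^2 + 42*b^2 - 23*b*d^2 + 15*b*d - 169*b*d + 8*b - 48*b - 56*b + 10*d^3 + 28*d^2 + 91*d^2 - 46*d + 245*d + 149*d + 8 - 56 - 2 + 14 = b^2*(6*d + 36) + b*(-23*d^2 - 154*d - 96) + 10*d^3 + 119*d^2 + 348*d - 36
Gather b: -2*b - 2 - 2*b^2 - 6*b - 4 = -2*b^2 - 8*b - 6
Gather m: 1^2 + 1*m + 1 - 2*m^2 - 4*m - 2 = -2*m^2 - 3*m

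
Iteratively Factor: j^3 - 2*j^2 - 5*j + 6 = (j - 3)*(j^2 + j - 2) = (j - 3)*(j + 2)*(j - 1)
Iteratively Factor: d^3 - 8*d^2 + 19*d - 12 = (d - 1)*(d^2 - 7*d + 12) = (d - 3)*(d - 1)*(d - 4)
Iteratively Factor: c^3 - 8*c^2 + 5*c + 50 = (c - 5)*(c^2 - 3*c - 10) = (c - 5)^2*(c + 2)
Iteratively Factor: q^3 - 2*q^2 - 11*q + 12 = (q - 4)*(q^2 + 2*q - 3) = (q - 4)*(q + 3)*(q - 1)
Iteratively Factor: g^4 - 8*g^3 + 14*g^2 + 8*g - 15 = (g + 1)*(g^3 - 9*g^2 + 23*g - 15) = (g - 3)*(g + 1)*(g^2 - 6*g + 5) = (g - 3)*(g - 1)*(g + 1)*(g - 5)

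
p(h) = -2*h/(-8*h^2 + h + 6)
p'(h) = -2*h*(16*h - 1)/(-8*h^2 + h + 6)^2 - 2/(-8*h^2 + h + 6) = 2*(8*h^2 - h*(16*h - 1) - h - 6)/(-8*h^2 + h + 6)^2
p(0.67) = -0.44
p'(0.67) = -2.02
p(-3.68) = -0.07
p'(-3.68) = -0.02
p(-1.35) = -0.27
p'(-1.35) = -0.42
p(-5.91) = -0.04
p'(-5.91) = -0.01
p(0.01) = -0.00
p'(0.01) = -0.33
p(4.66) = 0.06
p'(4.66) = -0.01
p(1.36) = 0.37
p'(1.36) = -0.75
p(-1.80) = -0.17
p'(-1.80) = -0.14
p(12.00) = 0.02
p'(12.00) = 0.00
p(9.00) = 0.03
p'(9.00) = 0.00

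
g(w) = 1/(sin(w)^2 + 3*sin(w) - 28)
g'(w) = (-2*sin(w)*cos(w) - 3*cos(w))/(sin(w)^2 + 3*sin(w) - 28)^2 = -(2*sin(w) + 3)*cos(w)/(sin(w)^2 + 3*sin(w) - 28)^2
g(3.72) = -0.03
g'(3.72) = 0.00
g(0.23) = -0.04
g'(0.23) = -0.00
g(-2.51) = -0.03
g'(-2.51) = 0.00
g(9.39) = -0.04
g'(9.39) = 0.00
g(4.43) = -0.03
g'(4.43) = 0.00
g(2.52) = -0.04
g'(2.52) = 0.01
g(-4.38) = -0.04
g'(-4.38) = 0.00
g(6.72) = -0.04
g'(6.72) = -0.00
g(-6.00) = -0.04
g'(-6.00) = 0.00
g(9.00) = -0.04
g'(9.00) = 0.00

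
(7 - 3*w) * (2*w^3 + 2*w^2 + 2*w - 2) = -6*w^4 + 8*w^3 + 8*w^2 + 20*w - 14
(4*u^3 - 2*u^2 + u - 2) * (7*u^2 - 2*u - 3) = 28*u^5 - 22*u^4 - u^3 - 10*u^2 + u + 6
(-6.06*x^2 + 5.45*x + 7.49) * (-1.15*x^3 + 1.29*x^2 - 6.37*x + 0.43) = 6.969*x^5 - 14.0849*x^4 + 37.0192*x^3 - 27.6602*x^2 - 45.3678*x + 3.2207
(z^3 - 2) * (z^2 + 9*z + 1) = z^5 + 9*z^4 + z^3 - 2*z^2 - 18*z - 2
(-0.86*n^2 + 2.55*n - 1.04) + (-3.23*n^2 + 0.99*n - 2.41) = -4.09*n^2 + 3.54*n - 3.45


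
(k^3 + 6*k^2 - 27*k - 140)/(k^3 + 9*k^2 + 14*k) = (k^2 - k - 20)/(k*(k + 2))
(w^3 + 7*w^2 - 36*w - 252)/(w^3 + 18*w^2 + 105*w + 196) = (w^2 - 36)/(w^2 + 11*w + 28)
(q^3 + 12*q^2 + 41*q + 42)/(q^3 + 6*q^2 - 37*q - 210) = (q^2 + 5*q + 6)/(q^2 - q - 30)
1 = 1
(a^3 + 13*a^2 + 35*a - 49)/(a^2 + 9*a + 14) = (a^2 + 6*a - 7)/(a + 2)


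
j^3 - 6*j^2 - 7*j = j*(j - 7)*(j + 1)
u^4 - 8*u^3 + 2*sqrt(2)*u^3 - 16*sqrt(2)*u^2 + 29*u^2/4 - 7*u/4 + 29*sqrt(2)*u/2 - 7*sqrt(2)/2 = (u - 7)*(u - 1/2)^2*(u + 2*sqrt(2))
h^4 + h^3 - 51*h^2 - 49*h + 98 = (h - 7)*(h - 1)*(h + 2)*(h + 7)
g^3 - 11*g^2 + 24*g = g*(g - 8)*(g - 3)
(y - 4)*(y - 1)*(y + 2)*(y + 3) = y^4 - 15*y^2 - 10*y + 24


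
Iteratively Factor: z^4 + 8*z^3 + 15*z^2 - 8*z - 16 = (z - 1)*(z^3 + 9*z^2 + 24*z + 16) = (z - 1)*(z + 4)*(z^2 + 5*z + 4) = (z - 1)*(z + 1)*(z + 4)*(z + 4)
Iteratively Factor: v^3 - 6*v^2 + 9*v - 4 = (v - 4)*(v^2 - 2*v + 1) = (v - 4)*(v - 1)*(v - 1)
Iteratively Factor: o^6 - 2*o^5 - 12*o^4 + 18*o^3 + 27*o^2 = (o)*(o^5 - 2*o^4 - 12*o^3 + 18*o^2 + 27*o) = o*(o + 1)*(o^4 - 3*o^3 - 9*o^2 + 27*o) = o*(o - 3)*(o + 1)*(o^3 - 9*o) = o*(o - 3)^2*(o + 1)*(o^2 + 3*o) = o*(o - 3)^2*(o + 1)*(o + 3)*(o)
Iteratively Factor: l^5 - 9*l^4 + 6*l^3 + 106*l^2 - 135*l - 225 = (l + 3)*(l^4 - 12*l^3 + 42*l^2 - 20*l - 75) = (l + 1)*(l + 3)*(l^3 - 13*l^2 + 55*l - 75) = (l - 5)*(l + 1)*(l + 3)*(l^2 - 8*l + 15) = (l - 5)^2*(l + 1)*(l + 3)*(l - 3)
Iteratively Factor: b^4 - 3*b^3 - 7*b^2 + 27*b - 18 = (b - 1)*(b^3 - 2*b^2 - 9*b + 18) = (b - 1)*(b + 3)*(b^2 - 5*b + 6) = (b - 3)*(b - 1)*(b + 3)*(b - 2)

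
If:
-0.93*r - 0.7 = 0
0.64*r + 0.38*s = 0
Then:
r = -0.75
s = 1.27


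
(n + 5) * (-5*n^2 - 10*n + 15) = -5*n^3 - 35*n^2 - 35*n + 75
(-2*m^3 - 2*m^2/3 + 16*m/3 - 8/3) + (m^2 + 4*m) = -2*m^3 + m^2/3 + 28*m/3 - 8/3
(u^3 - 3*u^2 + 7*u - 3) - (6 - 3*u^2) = u^3 + 7*u - 9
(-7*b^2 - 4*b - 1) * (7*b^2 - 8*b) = -49*b^4 + 28*b^3 + 25*b^2 + 8*b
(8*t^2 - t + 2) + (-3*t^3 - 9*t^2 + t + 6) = -3*t^3 - t^2 + 8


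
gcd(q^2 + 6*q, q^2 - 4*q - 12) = 1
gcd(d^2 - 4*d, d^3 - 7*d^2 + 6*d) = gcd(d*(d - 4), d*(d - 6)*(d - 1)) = d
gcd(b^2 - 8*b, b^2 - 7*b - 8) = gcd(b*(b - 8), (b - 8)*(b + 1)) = b - 8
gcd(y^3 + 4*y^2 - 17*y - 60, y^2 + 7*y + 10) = y + 5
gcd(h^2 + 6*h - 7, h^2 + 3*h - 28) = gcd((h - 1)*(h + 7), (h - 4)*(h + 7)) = h + 7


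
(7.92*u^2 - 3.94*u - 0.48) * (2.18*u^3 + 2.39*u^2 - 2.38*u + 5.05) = 17.2656*u^5 + 10.3396*u^4 - 29.3126*u^3 + 48.226*u^2 - 18.7546*u - 2.424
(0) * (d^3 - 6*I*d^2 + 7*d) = 0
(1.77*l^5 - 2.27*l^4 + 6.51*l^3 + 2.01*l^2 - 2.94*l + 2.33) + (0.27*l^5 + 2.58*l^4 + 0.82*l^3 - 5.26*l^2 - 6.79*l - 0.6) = 2.04*l^5 + 0.31*l^4 + 7.33*l^3 - 3.25*l^2 - 9.73*l + 1.73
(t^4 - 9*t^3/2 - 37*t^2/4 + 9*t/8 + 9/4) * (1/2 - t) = -t^5 + 5*t^4 + 7*t^3 - 23*t^2/4 - 27*t/16 + 9/8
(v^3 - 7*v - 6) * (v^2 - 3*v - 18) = v^5 - 3*v^4 - 25*v^3 + 15*v^2 + 144*v + 108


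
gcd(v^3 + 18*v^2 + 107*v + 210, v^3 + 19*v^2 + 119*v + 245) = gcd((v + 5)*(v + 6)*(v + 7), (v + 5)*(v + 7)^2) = v^2 + 12*v + 35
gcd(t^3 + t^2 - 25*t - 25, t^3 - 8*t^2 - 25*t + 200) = t^2 - 25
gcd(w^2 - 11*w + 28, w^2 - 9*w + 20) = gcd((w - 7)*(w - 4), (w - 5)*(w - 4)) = w - 4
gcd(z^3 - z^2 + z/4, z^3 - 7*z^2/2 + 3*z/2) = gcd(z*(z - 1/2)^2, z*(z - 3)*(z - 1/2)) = z^2 - z/2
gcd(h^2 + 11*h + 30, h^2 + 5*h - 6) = h + 6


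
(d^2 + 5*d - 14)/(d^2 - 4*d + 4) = (d + 7)/(d - 2)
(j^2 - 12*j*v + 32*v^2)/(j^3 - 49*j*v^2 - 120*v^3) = (j - 4*v)/(j^2 + 8*j*v + 15*v^2)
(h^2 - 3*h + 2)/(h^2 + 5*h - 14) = (h - 1)/(h + 7)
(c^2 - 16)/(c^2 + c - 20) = (c + 4)/(c + 5)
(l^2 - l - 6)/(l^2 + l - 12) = (l + 2)/(l + 4)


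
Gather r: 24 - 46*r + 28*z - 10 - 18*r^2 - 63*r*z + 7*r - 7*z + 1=-18*r^2 + r*(-63*z - 39) + 21*z + 15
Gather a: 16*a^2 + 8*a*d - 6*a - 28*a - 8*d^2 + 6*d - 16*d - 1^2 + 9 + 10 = 16*a^2 + a*(8*d - 34) - 8*d^2 - 10*d + 18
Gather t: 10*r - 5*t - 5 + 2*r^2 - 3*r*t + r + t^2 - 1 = 2*r^2 + 11*r + t^2 + t*(-3*r - 5) - 6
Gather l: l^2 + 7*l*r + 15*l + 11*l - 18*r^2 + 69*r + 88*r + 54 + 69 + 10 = l^2 + l*(7*r + 26) - 18*r^2 + 157*r + 133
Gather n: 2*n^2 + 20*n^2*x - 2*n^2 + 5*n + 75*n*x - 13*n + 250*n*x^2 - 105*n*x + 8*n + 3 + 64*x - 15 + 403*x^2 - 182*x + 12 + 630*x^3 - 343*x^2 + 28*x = 20*n^2*x + n*(250*x^2 - 30*x) + 630*x^3 + 60*x^2 - 90*x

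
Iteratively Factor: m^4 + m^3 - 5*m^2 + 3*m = (m + 3)*(m^3 - 2*m^2 + m) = m*(m + 3)*(m^2 - 2*m + 1) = m*(m - 1)*(m + 3)*(m - 1)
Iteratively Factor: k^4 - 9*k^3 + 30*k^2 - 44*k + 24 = (k - 2)*(k^3 - 7*k^2 + 16*k - 12) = (k - 2)^2*(k^2 - 5*k + 6) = (k - 3)*(k - 2)^2*(k - 2)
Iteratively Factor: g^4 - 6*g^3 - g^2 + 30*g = (g - 3)*(g^3 - 3*g^2 - 10*g) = (g - 3)*(g + 2)*(g^2 - 5*g) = g*(g - 3)*(g + 2)*(g - 5)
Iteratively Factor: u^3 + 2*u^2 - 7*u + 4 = (u + 4)*(u^2 - 2*u + 1) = (u - 1)*(u + 4)*(u - 1)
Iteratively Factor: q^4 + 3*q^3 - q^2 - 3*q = (q)*(q^3 + 3*q^2 - q - 3) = q*(q + 3)*(q^2 - 1) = q*(q + 1)*(q + 3)*(q - 1)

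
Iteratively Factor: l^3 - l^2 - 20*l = (l)*(l^2 - l - 20) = l*(l - 5)*(l + 4)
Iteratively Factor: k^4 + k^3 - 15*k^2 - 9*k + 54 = (k + 3)*(k^3 - 2*k^2 - 9*k + 18) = (k + 3)^2*(k^2 - 5*k + 6) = (k - 2)*(k + 3)^2*(k - 3)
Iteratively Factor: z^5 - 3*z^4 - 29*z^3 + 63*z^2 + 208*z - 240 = (z - 1)*(z^4 - 2*z^3 - 31*z^2 + 32*z + 240) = (z - 1)*(z + 3)*(z^3 - 5*z^2 - 16*z + 80) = (z - 5)*(z - 1)*(z + 3)*(z^2 - 16) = (z - 5)*(z - 4)*(z - 1)*(z + 3)*(z + 4)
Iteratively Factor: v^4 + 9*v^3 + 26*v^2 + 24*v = (v + 2)*(v^3 + 7*v^2 + 12*v) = v*(v + 2)*(v^2 + 7*v + 12) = v*(v + 2)*(v + 4)*(v + 3)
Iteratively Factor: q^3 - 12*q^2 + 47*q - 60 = (q - 5)*(q^2 - 7*q + 12) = (q - 5)*(q - 3)*(q - 4)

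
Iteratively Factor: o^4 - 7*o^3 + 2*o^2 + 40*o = (o)*(o^3 - 7*o^2 + 2*o + 40) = o*(o - 5)*(o^2 - 2*o - 8) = o*(o - 5)*(o - 4)*(o + 2)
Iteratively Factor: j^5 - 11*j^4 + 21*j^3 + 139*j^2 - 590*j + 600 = (j - 2)*(j^4 - 9*j^3 + 3*j^2 + 145*j - 300) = (j - 5)*(j - 2)*(j^3 - 4*j^2 - 17*j + 60) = (j - 5)^2*(j - 2)*(j^2 + j - 12) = (j - 5)^2*(j - 3)*(j - 2)*(j + 4)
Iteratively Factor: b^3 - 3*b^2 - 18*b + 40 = (b - 2)*(b^2 - b - 20) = (b - 2)*(b + 4)*(b - 5)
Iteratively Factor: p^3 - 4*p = (p + 2)*(p^2 - 2*p) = (p - 2)*(p + 2)*(p)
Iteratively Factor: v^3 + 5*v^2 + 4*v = (v + 1)*(v^2 + 4*v) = (v + 1)*(v + 4)*(v)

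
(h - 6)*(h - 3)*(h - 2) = h^3 - 11*h^2 + 36*h - 36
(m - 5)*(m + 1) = m^2 - 4*m - 5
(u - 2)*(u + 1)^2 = u^3 - 3*u - 2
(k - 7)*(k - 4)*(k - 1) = k^3 - 12*k^2 + 39*k - 28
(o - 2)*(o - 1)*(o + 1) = o^3 - 2*o^2 - o + 2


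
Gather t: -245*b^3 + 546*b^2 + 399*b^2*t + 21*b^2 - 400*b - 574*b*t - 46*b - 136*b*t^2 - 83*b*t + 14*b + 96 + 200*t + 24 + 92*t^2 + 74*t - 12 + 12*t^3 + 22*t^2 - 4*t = -245*b^3 + 567*b^2 - 432*b + 12*t^3 + t^2*(114 - 136*b) + t*(399*b^2 - 657*b + 270) + 108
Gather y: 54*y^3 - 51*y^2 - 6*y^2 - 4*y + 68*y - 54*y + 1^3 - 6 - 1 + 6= 54*y^3 - 57*y^2 + 10*y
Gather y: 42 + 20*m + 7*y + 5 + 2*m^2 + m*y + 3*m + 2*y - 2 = 2*m^2 + 23*m + y*(m + 9) + 45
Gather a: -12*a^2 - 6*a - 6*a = -12*a^2 - 12*a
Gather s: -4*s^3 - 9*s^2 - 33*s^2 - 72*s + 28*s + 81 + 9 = -4*s^3 - 42*s^2 - 44*s + 90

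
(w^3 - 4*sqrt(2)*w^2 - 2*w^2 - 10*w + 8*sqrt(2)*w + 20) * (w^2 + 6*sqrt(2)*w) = w^5 - 2*w^4 + 2*sqrt(2)*w^4 - 58*w^3 - 4*sqrt(2)*w^3 - 60*sqrt(2)*w^2 + 116*w^2 + 120*sqrt(2)*w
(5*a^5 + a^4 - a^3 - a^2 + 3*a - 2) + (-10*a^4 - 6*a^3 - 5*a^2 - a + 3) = 5*a^5 - 9*a^4 - 7*a^3 - 6*a^2 + 2*a + 1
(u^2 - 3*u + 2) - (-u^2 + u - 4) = 2*u^2 - 4*u + 6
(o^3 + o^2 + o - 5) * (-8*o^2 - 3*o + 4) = -8*o^5 - 11*o^4 - 7*o^3 + 41*o^2 + 19*o - 20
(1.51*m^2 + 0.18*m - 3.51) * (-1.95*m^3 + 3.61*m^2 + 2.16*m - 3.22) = -2.9445*m^5 + 5.1001*m^4 + 10.7559*m^3 - 17.1445*m^2 - 8.1612*m + 11.3022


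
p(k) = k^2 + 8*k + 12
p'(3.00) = 14.00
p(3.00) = 45.00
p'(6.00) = 20.00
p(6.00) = 96.00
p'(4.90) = 17.80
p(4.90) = 75.21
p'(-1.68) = 4.64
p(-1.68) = 1.38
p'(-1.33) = 5.34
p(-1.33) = 3.13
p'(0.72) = 9.44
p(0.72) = 18.28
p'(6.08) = 20.16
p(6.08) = 97.61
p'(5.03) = 18.06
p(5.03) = 77.54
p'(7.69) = 23.38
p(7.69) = 132.66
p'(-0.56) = 6.88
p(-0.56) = 7.83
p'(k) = 2*k + 8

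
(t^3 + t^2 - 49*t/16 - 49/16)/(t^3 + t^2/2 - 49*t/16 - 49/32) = 2*(t + 1)/(2*t + 1)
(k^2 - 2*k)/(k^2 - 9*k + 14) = k/(k - 7)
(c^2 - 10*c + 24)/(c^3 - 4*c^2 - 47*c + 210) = (c - 4)/(c^2 + 2*c - 35)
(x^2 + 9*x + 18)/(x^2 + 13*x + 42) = (x + 3)/(x + 7)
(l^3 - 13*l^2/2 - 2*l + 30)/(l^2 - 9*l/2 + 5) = (l^2 - 4*l - 12)/(l - 2)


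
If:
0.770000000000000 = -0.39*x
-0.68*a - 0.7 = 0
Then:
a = -1.03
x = -1.97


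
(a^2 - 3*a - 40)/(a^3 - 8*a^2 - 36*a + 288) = (a + 5)/(a^2 - 36)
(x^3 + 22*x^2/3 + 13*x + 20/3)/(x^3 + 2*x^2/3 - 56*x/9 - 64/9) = 3*(x^2 + 6*x + 5)/(3*x^2 - 2*x - 16)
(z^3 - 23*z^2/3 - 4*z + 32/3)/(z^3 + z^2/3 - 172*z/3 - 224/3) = (z - 1)/(z + 7)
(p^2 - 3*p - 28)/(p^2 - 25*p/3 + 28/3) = 3*(p + 4)/(3*p - 4)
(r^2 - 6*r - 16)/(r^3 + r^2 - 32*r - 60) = (r - 8)/(r^2 - r - 30)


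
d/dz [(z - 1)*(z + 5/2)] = 2*z + 3/2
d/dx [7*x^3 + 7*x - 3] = 21*x^2 + 7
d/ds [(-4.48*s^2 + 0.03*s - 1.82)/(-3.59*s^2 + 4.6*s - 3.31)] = (-20.5003*s^2 + 16.59*s + 8.2727)/(12.8881*s^4 - 33.028*s^3 + 44.9258*s^2 - 30.452*s + 10.9561)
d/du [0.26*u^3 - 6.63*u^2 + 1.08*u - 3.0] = 0.78*u^2 - 13.26*u + 1.08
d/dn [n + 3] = 1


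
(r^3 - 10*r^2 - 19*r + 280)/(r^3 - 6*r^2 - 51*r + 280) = (r^2 - 2*r - 35)/(r^2 + 2*r - 35)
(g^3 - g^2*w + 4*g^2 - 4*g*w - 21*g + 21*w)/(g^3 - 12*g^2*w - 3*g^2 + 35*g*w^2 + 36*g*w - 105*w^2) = (g^2 - g*w + 7*g - 7*w)/(g^2 - 12*g*w + 35*w^2)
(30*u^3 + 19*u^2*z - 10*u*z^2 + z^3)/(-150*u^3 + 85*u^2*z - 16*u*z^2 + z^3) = (u + z)/(-5*u + z)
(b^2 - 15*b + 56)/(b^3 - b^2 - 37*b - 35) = (b - 8)/(b^2 + 6*b + 5)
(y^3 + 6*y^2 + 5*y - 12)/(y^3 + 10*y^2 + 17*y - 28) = (y + 3)/(y + 7)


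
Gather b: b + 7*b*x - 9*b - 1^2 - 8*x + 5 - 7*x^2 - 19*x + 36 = b*(7*x - 8) - 7*x^2 - 27*x + 40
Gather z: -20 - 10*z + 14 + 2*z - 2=-8*z - 8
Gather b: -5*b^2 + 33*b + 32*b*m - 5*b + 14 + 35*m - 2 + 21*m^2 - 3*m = -5*b^2 + b*(32*m + 28) + 21*m^2 + 32*m + 12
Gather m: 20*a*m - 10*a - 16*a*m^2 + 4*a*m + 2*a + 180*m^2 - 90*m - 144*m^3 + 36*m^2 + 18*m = -8*a - 144*m^3 + m^2*(216 - 16*a) + m*(24*a - 72)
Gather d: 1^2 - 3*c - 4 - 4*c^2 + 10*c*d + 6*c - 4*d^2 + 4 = -4*c^2 + 10*c*d + 3*c - 4*d^2 + 1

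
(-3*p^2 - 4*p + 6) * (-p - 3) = 3*p^3 + 13*p^2 + 6*p - 18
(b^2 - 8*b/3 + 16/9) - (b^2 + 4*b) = 16/9 - 20*b/3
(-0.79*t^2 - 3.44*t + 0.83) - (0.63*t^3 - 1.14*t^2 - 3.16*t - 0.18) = -0.63*t^3 + 0.35*t^2 - 0.28*t + 1.01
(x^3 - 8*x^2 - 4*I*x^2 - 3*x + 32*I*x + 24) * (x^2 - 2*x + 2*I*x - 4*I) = x^5 - 10*x^4 - 2*I*x^4 + 21*x^3 + 20*I*x^3 - 50*x^2 - 38*I*x^2 + 80*x + 60*I*x - 96*I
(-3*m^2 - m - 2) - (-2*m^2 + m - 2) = -m^2 - 2*m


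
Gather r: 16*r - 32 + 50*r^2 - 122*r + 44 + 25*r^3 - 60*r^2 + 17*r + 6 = 25*r^3 - 10*r^2 - 89*r + 18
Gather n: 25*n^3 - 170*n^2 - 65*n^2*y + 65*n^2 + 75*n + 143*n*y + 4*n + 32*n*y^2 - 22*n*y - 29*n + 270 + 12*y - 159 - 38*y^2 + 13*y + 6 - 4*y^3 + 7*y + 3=25*n^3 + n^2*(-65*y - 105) + n*(32*y^2 + 121*y + 50) - 4*y^3 - 38*y^2 + 32*y + 120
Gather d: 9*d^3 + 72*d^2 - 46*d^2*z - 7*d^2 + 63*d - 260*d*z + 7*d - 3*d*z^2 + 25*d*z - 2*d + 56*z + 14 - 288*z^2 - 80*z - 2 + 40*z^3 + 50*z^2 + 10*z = 9*d^3 + d^2*(65 - 46*z) + d*(-3*z^2 - 235*z + 68) + 40*z^3 - 238*z^2 - 14*z + 12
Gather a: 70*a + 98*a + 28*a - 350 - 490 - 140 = 196*a - 980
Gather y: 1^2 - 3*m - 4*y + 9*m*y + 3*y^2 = -3*m + 3*y^2 + y*(9*m - 4) + 1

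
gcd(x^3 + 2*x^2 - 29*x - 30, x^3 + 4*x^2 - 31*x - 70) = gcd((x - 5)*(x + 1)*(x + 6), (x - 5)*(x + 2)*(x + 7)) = x - 5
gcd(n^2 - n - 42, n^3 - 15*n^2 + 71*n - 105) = n - 7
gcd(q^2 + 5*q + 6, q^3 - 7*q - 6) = q + 2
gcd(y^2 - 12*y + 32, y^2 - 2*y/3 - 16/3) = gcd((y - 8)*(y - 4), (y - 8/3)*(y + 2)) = 1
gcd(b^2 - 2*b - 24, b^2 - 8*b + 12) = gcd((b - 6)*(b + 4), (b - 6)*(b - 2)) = b - 6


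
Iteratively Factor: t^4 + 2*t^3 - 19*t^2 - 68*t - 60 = (t - 5)*(t^3 + 7*t^2 + 16*t + 12) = (t - 5)*(t + 2)*(t^2 + 5*t + 6) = (t - 5)*(t + 2)*(t + 3)*(t + 2)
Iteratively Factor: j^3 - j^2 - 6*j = (j)*(j^2 - j - 6) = j*(j + 2)*(j - 3)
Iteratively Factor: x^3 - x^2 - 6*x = (x + 2)*(x^2 - 3*x) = x*(x + 2)*(x - 3)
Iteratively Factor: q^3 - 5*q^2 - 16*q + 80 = (q - 4)*(q^2 - q - 20) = (q - 5)*(q - 4)*(q + 4)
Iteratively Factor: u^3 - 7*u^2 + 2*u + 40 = (u - 5)*(u^2 - 2*u - 8) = (u - 5)*(u + 2)*(u - 4)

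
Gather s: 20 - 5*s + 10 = 30 - 5*s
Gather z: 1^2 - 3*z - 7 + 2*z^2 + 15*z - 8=2*z^2 + 12*z - 14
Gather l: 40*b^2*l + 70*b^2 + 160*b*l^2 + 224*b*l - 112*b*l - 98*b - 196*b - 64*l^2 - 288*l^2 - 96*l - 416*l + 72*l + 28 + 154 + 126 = 70*b^2 - 294*b + l^2*(160*b - 352) + l*(40*b^2 + 112*b - 440) + 308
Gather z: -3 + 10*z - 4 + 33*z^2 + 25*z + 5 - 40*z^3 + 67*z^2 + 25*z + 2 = -40*z^3 + 100*z^2 + 60*z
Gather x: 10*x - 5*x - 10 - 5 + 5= 5*x - 10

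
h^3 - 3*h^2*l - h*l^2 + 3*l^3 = (h - 3*l)*(h - l)*(h + l)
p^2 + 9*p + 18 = (p + 3)*(p + 6)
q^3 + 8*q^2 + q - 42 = (q - 2)*(q + 3)*(q + 7)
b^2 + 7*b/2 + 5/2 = (b + 1)*(b + 5/2)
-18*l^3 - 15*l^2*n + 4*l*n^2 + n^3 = (-3*l + n)*(l + n)*(6*l + n)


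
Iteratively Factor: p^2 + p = (p)*(p + 1)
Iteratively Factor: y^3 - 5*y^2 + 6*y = (y - 2)*(y^2 - 3*y) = y*(y - 2)*(y - 3)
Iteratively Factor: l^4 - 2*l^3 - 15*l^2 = (l + 3)*(l^3 - 5*l^2) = l*(l + 3)*(l^2 - 5*l) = l*(l - 5)*(l + 3)*(l)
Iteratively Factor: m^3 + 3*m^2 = (m)*(m^2 + 3*m) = m^2*(m + 3)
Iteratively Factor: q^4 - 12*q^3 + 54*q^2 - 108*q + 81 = (q - 3)*(q^3 - 9*q^2 + 27*q - 27) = (q - 3)^2*(q^2 - 6*q + 9) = (q - 3)^3*(q - 3)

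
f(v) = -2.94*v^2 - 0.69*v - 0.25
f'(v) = -5.88*v - 0.69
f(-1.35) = -4.68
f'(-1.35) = 7.25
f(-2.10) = -11.77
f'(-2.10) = 11.66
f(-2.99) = -24.47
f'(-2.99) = 16.89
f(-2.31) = -14.34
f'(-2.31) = 12.89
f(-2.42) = -15.80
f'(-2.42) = 13.54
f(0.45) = -1.16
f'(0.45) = -3.34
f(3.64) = -41.72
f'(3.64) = -22.09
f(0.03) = -0.27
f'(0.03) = -0.87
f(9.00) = -244.60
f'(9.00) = -53.61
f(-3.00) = -24.64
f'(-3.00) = 16.95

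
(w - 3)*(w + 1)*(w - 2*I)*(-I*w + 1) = -I*w^4 - w^3 + 2*I*w^3 + 2*w^2 + I*w^2 + 3*w + 4*I*w + 6*I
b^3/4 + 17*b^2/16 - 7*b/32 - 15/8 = (b/4 + 1)*(b - 5/4)*(b + 3/2)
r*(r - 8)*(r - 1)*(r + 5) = r^4 - 4*r^3 - 37*r^2 + 40*r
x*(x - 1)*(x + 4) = x^3 + 3*x^2 - 4*x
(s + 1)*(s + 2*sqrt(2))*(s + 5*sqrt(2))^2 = s^4 + s^3 + 12*sqrt(2)*s^3 + 12*sqrt(2)*s^2 + 90*s^2 + 90*s + 100*sqrt(2)*s + 100*sqrt(2)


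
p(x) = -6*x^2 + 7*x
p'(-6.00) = 79.00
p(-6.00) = -258.00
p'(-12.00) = 151.00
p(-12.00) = -948.00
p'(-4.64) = 62.68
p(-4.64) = -161.66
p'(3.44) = -34.28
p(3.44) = -46.92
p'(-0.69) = 15.28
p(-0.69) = -7.69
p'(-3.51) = 49.12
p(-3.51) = -98.49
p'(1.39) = -9.68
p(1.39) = -1.86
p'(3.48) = -34.76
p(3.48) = -48.30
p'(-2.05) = 31.60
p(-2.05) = -39.56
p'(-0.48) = 12.76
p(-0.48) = -4.74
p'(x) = 7 - 12*x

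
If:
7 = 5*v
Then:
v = 7/5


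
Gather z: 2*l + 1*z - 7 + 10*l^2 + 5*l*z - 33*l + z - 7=10*l^2 - 31*l + z*(5*l + 2) - 14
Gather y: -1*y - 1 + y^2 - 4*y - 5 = y^2 - 5*y - 6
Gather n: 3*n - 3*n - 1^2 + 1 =0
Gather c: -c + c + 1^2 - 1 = 0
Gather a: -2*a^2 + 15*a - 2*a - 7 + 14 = -2*a^2 + 13*a + 7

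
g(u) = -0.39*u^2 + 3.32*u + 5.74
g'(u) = 3.32 - 0.78*u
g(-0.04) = 5.61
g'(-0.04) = 3.35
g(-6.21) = -29.92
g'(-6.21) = 8.16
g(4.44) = 12.79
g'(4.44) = -0.14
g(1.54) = 9.93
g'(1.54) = 2.12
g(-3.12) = -8.41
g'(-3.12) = 5.75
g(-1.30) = 0.76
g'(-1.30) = 4.33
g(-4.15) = -14.75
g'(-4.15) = 6.56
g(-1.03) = 1.91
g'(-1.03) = 4.12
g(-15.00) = -131.81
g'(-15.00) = 15.02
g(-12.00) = -90.26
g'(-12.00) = 12.68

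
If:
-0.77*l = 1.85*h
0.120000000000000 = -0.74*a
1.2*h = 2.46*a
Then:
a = -0.16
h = -0.33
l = 0.80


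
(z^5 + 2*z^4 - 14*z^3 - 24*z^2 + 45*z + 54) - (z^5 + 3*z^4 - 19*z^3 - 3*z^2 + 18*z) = -z^4 + 5*z^3 - 21*z^2 + 27*z + 54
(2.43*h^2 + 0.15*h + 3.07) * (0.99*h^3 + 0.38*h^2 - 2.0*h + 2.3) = 2.4057*h^5 + 1.0719*h^4 - 1.7637*h^3 + 6.4556*h^2 - 5.795*h + 7.061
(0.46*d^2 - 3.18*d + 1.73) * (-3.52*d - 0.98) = -1.6192*d^3 + 10.7428*d^2 - 2.9732*d - 1.6954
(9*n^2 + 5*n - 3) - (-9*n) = 9*n^2 + 14*n - 3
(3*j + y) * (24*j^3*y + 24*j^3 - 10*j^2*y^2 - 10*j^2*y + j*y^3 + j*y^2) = 72*j^4*y + 72*j^4 - 6*j^3*y^2 - 6*j^3*y - 7*j^2*y^3 - 7*j^2*y^2 + j*y^4 + j*y^3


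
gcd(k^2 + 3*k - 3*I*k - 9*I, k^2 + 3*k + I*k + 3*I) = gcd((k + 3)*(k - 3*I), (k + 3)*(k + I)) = k + 3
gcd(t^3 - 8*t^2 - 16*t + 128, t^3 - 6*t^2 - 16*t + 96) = t^2 - 16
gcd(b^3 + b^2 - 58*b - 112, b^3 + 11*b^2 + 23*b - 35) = b + 7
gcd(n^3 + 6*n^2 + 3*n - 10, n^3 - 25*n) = n + 5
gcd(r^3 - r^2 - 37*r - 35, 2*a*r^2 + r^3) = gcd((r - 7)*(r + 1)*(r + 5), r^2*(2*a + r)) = 1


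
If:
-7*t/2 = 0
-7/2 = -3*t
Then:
No Solution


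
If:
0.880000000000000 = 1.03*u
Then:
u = 0.85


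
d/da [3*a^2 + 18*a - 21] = 6*a + 18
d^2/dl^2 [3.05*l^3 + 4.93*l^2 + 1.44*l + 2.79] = 18.3*l + 9.86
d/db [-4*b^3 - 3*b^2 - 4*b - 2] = -12*b^2 - 6*b - 4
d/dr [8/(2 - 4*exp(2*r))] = 16*exp(2*r)/(2*exp(2*r) - 1)^2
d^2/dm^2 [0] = 0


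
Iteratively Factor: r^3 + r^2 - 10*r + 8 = (r - 1)*(r^2 + 2*r - 8) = (r - 2)*(r - 1)*(r + 4)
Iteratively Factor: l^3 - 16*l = (l + 4)*(l^2 - 4*l) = (l - 4)*(l + 4)*(l)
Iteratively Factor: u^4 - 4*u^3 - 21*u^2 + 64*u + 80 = (u + 4)*(u^3 - 8*u^2 + 11*u + 20) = (u + 1)*(u + 4)*(u^2 - 9*u + 20) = (u - 5)*(u + 1)*(u + 4)*(u - 4)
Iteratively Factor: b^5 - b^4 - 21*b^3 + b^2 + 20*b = (b - 1)*(b^4 - 21*b^2 - 20*b) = (b - 1)*(b + 1)*(b^3 - b^2 - 20*b) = (b - 5)*(b - 1)*(b + 1)*(b^2 + 4*b) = (b - 5)*(b - 1)*(b + 1)*(b + 4)*(b)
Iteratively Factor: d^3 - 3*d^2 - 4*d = (d)*(d^2 - 3*d - 4) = d*(d + 1)*(d - 4)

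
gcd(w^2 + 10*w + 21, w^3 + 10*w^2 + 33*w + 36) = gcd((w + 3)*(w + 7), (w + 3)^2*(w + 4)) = w + 3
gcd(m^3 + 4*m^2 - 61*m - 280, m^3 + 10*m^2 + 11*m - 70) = m^2 + 12*m + 35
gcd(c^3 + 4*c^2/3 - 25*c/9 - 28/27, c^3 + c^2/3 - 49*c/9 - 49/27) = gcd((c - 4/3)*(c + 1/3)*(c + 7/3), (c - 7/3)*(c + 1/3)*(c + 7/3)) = c^2 + 8*c/3 + 7/9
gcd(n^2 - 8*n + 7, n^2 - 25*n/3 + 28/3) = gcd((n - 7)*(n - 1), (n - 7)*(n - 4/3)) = n - 7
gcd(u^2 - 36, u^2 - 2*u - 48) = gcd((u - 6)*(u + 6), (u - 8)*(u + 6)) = u + 6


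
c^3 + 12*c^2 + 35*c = c*(c + 5)*(c + 7)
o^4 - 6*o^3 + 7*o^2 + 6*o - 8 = (o - 4)*(o - 2)*(o - 1)*(o + 1)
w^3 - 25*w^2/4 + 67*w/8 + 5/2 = (w - 4)*(w - 5/2)*(w + 1/4)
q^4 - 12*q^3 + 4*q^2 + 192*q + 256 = (q - 8)^2*(q + 2)^2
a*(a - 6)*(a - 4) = a^3 - 10*a^2 + 24*a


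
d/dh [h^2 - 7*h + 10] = 2*h - 7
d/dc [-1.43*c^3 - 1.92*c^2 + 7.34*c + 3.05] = -4.29*c^2 - 3.84*c + 7.34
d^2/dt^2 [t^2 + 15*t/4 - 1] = 2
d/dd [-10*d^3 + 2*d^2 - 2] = 2*d*(2 - 15*d)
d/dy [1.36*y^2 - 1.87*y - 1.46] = 2.72*y - 1.87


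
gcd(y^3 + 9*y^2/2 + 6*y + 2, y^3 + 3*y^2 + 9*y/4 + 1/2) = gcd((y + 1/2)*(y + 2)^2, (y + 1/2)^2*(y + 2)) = y^2 + 5*y/2 + 1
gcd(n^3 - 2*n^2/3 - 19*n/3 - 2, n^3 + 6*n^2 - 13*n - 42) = n^2 - n - 6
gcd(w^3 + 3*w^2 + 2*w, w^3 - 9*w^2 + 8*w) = w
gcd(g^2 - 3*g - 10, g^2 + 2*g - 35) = g - 5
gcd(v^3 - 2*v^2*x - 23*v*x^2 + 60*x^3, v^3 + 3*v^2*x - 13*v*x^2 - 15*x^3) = -v^2 - 2*v*x + 15*x^2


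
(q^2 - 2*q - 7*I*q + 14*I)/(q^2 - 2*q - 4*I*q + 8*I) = (q - 7*I)/(q - 4*I)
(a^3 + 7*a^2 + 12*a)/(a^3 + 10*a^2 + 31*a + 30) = a*(a + 4)/(a^2 + 7*a + 10)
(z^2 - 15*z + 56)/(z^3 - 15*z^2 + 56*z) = 1/z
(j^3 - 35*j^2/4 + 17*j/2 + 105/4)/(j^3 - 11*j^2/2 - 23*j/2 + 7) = (4*j^2 - 7*j - 15)/(2*(2*j^2 + 3*j - 2))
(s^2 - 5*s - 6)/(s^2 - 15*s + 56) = (s^2 - 5*s - 6)/(s^2 - 15*s + 56)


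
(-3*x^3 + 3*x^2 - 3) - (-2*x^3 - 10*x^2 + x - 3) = -x^3 + 13*x^2 - x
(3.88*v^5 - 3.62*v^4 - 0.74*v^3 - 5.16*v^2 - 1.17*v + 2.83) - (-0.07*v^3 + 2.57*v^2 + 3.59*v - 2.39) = 3.88*v^5 - 3.62*v^4 - 0.67*v^3 - 7.73*v^2 - 4.76*v + 5.22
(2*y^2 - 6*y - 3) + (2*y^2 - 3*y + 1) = 4*y^2 - 9*y - 2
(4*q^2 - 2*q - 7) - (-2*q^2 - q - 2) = 6*q^2 - q - 5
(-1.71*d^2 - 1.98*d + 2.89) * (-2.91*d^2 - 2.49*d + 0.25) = 4.9761*d^4 + 10.0197*d^3 - 3.9072*d^2 - 7.6911*d + 0.7225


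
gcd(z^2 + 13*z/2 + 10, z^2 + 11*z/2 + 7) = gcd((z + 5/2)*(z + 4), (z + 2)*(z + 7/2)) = 1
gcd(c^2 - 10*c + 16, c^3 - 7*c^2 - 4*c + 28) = c - 2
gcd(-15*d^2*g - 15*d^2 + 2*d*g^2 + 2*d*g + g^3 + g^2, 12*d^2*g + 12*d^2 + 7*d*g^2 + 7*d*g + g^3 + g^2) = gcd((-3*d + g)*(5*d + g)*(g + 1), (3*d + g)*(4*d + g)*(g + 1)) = g + 1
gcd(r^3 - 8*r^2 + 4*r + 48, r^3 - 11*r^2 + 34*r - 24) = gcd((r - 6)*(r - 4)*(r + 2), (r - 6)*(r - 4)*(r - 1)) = r^2 - 10*r + 24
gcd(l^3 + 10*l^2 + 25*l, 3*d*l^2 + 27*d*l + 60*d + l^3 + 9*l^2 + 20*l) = l + 5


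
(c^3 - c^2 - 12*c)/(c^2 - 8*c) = (c^2 - c - 12)/(c - 8)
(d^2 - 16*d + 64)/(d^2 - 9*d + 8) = (d - 8)/(d - 1)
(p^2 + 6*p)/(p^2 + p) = (p + 6)/(p + 1)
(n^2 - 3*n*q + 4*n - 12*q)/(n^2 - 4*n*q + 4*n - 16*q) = (-n + 3*q)/(-n + 4*q)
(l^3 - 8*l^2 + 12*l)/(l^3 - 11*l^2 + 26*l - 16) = l*(l - 6)/(l^2 - 9*l + 8)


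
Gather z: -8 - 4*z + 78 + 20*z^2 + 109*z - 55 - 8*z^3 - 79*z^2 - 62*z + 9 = -8*z^3 - 59*z^2 + 43*z + 24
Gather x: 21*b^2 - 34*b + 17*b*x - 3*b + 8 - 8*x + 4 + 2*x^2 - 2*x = 21*b^2 - 37*b + 2*x^2 + x*(17*b - 10) + 12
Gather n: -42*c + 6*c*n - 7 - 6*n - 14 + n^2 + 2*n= -42*c + n^2 + n*(6*c - 4) - 21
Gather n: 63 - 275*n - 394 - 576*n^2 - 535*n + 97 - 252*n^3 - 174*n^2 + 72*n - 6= -252*n^3 - 750*n^2 - 738*n - 240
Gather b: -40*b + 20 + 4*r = -40*b + 4*r + 20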